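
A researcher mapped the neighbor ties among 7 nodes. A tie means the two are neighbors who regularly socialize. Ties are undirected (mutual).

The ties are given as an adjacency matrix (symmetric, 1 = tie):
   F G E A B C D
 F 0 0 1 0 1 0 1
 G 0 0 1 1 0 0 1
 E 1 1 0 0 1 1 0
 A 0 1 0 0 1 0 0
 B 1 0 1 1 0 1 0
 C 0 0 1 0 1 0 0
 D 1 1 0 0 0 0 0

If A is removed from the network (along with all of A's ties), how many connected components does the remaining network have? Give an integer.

1

A's neighbors (B and G) remain reachable from one another through other ties, so the rest of the network stays in one piece.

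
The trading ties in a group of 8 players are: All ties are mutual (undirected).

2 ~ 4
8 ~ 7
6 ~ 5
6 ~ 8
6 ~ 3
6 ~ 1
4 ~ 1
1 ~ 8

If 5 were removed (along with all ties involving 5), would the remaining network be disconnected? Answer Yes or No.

No

Even without 5, every remaining node can still reach every other (the residual graph is connected), so 5 is not a cut vertex.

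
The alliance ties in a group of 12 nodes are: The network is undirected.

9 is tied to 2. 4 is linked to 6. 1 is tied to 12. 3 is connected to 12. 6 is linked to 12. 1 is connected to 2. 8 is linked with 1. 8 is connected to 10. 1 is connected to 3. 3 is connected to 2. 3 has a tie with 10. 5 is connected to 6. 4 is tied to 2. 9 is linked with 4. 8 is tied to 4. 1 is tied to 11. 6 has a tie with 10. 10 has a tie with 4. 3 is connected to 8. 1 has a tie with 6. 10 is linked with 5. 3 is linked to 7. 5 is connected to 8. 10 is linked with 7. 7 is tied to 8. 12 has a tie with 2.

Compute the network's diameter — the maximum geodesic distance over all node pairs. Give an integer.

Eccentricity of each node (its greatest distance to any other): 1:2, 2:3, 3:2, 4:3, 5:3, 6:2, 7:3, 8:2, 9:3, 10:3, 11:3, 12:2.
The maximum eccentricity is 3, realized for instance by the pair 9–7 via 9 – 4 – 10 – 7. So the diameter is 3.

3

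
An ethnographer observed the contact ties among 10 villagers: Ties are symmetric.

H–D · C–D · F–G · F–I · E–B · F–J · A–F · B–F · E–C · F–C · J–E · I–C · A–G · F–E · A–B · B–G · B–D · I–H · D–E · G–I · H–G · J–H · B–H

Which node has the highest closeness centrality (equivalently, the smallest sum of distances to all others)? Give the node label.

Farness (sum of distances to all others) for each node — A:15, B:12, C:14, D:14, E:13, F:11, G:13, H:13, I:14, J:15.
The smallest farness is 11, for F, so F has the highest closeness.

F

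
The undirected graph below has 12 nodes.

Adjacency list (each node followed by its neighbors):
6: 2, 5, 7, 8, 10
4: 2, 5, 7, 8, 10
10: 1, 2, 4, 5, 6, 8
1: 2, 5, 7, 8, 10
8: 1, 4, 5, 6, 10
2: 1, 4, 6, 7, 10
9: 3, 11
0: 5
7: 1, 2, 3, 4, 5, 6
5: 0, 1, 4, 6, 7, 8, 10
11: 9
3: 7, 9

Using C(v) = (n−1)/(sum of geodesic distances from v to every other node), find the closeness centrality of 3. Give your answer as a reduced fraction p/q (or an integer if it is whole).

Distances from 3: 0:3, 1:2, 2:2, 4:2, 5:2, 6:2, 7:1, 8:3, 9:1, 10:3, 11:2. Sum = 23.
n = 12, so closeness = 11/23.

11/23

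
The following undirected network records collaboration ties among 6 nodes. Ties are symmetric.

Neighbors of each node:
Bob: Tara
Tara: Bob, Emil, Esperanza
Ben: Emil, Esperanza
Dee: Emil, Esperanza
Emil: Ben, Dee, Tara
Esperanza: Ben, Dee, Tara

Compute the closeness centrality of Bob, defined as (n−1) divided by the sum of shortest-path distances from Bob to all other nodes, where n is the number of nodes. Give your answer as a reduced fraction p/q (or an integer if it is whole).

Distances from Bob: Ben:3, Dee:3, Emil:2, Esperanza:2, Tara:1. Sum = 11.
n = 6, so closeness = 5/11.

5/11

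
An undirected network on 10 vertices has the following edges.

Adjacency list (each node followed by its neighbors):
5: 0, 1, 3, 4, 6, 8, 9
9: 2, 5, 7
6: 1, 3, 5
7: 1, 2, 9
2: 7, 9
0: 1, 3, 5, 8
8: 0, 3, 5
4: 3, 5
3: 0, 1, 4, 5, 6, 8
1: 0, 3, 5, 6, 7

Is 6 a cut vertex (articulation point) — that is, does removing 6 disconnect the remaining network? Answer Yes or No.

Even without 6, every remaining node can still reach every other (the residual graph is connected), so 6 is not a cut vertex.

No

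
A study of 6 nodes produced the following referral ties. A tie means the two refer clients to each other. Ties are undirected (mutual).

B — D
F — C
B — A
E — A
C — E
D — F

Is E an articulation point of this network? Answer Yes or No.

Even without E, every remaining node can still reach every other (the residual graph is connected), so E is not a cut vertex.

No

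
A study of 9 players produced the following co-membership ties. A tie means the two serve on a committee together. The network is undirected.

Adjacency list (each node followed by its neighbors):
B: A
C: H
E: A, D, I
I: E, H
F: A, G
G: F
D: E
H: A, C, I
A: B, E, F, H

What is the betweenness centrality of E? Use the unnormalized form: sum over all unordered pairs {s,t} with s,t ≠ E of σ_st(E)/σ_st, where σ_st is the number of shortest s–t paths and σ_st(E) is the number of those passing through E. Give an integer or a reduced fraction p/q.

9

Pairs whose geodesics pass through E — G–I: 1/2; G–D: 1; A–I: 1/2; A–D: 1; B–I: 1/2; B–D: 1; F–I: 1/2; F–D: 1; I–D: 1; H–D: 2/2; D–C: 2/2.
All other pairs contribute 0.
Summing the contributions gives betweenness(E) = 9.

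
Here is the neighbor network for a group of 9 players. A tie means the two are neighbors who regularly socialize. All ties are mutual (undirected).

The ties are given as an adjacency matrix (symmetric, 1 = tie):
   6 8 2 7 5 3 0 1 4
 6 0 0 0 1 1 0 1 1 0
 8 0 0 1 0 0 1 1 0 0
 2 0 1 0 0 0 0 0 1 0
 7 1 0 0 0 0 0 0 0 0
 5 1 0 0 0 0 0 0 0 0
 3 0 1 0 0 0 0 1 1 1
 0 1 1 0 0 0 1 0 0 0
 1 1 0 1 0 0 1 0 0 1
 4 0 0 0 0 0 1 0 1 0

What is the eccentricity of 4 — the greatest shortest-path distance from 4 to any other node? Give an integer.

3

Distances from 4: 0:2, 1:1, 2:2, 3:1, 5:3, 6:2, 7:3, 8:2.
The largest is 3 (to 7 and 5), so the eccentricity of 4 is 3.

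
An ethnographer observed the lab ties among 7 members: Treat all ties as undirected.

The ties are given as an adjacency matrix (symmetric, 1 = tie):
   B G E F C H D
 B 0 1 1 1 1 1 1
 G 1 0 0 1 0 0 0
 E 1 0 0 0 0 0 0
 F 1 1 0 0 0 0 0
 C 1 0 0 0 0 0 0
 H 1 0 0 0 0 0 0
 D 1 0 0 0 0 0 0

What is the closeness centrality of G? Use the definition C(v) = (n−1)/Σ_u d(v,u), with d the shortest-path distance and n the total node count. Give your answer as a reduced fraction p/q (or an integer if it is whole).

Distances from G: B:1, C:2, D:2, E:2, F:1, H:2. Sum = 10.
n = 7, so closeness = 6/10 = 3/5.

3/5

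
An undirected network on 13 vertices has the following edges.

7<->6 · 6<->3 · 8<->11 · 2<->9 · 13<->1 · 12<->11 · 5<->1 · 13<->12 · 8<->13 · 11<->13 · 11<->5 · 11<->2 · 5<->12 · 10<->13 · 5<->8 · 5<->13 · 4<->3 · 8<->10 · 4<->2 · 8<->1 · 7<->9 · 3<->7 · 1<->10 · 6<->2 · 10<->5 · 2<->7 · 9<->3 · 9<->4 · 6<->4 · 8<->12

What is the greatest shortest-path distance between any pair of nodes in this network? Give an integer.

5

Eccentricity of each node (its greatest distance to any other): 1:5, 2:3, 3:5, 4:4, 5:4, 6:4, 7:4, 8:4, 9:4, 10:5, 11:3, 12:4, 13:4.
The maximum eccentricity is 5, realized for instance by the pair 10–3 via 10 – 13 – 11 – 2 – 4 – 3. So the diameter is 5.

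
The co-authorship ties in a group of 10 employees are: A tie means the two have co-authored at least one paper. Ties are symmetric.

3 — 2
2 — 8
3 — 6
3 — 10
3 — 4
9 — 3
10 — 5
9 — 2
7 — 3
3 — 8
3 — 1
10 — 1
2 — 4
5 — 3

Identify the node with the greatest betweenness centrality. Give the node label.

Unnormalized betweenness of each node: 1:0, 2:3/2, 3:29, 4:0, 5:0, 6:0, 7:0, 8:0, 9:0, 10:1/2.
3 has the largest value, 29, making it the main broker — the node through which the most shortest paths run.

3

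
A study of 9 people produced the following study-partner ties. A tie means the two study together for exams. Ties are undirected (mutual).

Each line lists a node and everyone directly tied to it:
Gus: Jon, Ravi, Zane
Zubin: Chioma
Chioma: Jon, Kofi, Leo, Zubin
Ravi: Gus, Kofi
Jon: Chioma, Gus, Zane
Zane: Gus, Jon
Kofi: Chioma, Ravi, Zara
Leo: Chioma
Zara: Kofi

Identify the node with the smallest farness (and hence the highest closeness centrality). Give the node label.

Chioma

Farness (sum of distances to all others) for each node — Chioma:12, Gus:16, Jon:14, Kofi:14, Leo:19, Ravi:16, Zane:19, Zara:21, Zubin:19.
The smallest farness is 12, for Chioma, so Chioma has the highest closeness.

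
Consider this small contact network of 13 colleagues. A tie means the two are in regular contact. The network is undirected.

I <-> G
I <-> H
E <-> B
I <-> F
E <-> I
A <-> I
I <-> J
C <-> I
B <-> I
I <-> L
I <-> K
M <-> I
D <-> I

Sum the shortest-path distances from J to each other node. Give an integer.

Distances from J: A:2, B:2, C:2, D:2, E:2, F:2, G:2, H:2, I:1, K:2, L:2, M:2.
Sum = 2 + 2 + 2 + 2 + 2 + 2 + 2 + 2 + 1 + 2 + 2 + 2 = 23.

23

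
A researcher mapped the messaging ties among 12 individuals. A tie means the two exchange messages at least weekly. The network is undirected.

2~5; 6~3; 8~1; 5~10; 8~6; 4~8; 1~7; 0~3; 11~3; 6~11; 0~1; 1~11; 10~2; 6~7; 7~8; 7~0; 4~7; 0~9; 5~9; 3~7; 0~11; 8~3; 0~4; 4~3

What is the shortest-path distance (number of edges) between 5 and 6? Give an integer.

One shortest route is 5 – 9 – 0 – 7 – 6, which uses 4 edges, and at distance 3 from 5 we only reach {1, 3, 4, 7, 11}, which does not include 6. So d(5,6) = 4.

4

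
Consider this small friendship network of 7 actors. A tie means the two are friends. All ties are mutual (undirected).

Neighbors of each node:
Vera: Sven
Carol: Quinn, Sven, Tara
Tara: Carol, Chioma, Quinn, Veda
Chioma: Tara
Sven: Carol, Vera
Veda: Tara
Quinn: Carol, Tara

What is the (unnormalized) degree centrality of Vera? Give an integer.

Vera is directly tied to Sven. That is 1 neighbor, so the degree of Vera is 1.

1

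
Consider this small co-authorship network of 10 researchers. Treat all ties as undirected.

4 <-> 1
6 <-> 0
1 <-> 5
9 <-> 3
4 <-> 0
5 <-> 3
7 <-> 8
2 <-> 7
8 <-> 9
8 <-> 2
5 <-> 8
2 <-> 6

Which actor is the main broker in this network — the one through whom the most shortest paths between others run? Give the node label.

Unnormalized betweenness of each node: 0:7/2, 1:13/2, 2:17/2, 3:3/2, 4:4, 5:23/2, 6:11/2, 7:0, 8:14, 9:2.
8 has the largest value, 14, making it the main broker — the node through which the most shortest paths run.

8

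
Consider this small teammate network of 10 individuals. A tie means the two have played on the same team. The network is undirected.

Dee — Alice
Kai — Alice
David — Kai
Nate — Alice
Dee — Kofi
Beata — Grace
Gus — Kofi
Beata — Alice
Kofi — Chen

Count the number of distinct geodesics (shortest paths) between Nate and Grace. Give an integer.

The shortest distance is 3, and the only length-3 path is Nate–Alice–Beata–Grace. So there is exactly 1 shortest path.

1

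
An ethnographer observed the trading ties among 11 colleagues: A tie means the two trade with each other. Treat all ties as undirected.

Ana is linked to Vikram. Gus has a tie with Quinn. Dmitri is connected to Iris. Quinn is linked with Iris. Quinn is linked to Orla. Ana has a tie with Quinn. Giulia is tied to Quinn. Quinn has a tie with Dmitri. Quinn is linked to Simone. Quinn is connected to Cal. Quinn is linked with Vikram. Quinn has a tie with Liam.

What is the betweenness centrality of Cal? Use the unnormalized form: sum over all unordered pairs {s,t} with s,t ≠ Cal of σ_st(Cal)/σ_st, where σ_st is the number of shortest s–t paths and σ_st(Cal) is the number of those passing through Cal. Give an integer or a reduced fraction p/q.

0

No shortest path between any pair of other nodes passes through Cal.
Summing the contributions gives betweenness(Cal) = 0.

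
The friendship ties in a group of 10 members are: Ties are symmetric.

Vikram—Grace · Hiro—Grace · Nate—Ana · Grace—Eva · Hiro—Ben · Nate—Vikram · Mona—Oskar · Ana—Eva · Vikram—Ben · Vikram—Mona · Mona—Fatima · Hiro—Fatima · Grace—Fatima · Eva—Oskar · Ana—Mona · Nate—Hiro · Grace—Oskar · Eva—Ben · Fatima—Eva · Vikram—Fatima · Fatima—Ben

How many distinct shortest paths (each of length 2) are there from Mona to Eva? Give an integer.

The shortest distance is 2. The length-2 paths are: Mona–Fatima–Eva; Mona–Oskar–Eva; Mona–Ana–Eva.
That gives 3 distinct shortest paths.

3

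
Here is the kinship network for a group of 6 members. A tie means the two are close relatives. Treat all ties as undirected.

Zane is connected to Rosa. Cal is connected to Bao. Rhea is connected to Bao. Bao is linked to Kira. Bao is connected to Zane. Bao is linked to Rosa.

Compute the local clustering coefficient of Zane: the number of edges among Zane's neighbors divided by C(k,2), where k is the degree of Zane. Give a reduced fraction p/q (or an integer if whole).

1

Zane's neighbors: Bao and Rosa (k = 2).
Possible neighbor pairs: C(2,2) = 1. Edges among them: Bao–Rosa → e = 1.
Clustering(Zane) = 1/1.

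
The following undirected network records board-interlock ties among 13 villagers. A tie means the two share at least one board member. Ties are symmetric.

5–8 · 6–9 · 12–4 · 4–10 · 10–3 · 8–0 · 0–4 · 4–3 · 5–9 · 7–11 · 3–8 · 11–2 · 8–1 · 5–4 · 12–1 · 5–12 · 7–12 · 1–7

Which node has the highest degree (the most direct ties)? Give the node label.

4

Degrees — 0:2, 1:3, 2:1, 3:3, 4:5, 5:4, 6:1, 7:3, 8:4, 9:2, 10:2, 11:2, 12:4.
The maximum is 5, attained only by 4.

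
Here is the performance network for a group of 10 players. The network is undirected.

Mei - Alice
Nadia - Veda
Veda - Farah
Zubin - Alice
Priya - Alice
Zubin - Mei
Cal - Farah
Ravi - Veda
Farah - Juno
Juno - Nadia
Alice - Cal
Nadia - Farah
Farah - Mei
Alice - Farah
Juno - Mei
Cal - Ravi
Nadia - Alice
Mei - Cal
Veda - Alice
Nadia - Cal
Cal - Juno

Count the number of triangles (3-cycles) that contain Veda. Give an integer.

3

Veda's neighbors: Alice, Farah, Nadia, and Ravi.
Neighbor pairs that are themselves tied: Veda–Alice–Farah; Veda–Alice–Nadia; Veda–Farah–Nadia. Each forms one triangle with Veda, for 3 in total.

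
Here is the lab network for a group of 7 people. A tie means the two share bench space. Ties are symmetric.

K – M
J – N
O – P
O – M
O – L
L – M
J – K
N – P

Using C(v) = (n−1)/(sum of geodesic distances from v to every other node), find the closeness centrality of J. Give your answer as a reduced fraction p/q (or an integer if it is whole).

1/2

Distances from J: K:1, L:3, M:2, N:1, O:3, P:2. Sum = 12.
n = 7, so closeness = 6/12 = 1/2.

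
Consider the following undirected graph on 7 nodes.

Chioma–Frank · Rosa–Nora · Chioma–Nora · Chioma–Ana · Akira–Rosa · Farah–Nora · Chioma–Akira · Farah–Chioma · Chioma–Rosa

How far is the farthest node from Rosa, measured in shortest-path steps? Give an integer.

Distances from Rosa: Akira:1, Ana:2, Chioma:1, Farah:2, Frank:2, Nora:1.
The largest is 2 (to Frank, Farah, and Ana), so the eccentricity of Rosa is 2.

2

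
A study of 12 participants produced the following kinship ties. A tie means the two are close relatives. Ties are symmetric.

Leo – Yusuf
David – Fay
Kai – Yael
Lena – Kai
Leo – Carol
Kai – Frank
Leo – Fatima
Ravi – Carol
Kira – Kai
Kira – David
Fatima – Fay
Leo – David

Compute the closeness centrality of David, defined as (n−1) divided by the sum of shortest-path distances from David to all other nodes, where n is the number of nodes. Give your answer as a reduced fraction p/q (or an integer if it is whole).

Distances from David: Carol:2, Fatima:2, Fay:1, Frank:3, Kai:2, Kira:1, Lena:3, Leo:1, Ravi:3, Yael:3, Yusuf:2. Sum = 23.
n = 12, so closeness = 11/23.

11/23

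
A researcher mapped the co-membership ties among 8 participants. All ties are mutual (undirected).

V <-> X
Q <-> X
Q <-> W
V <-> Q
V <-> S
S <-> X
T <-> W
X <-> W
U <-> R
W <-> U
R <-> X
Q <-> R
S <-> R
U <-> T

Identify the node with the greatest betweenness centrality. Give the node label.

Unnormalized betweenness of each node: Q:31/15, R:103/30, S:8/15, T:0, U:11/6, V:1/3, W:49/10, X:39/10.
W has the largest value, 49/10, making it the main broker — the node through which the most shortest paths run.

W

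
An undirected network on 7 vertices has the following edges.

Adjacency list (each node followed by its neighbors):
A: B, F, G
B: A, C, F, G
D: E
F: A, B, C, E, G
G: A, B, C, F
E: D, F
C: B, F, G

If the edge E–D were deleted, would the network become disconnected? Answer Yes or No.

Without the E–D edge there is no alternate route between E and D, so the network disconnects. It is a bridge.

Yes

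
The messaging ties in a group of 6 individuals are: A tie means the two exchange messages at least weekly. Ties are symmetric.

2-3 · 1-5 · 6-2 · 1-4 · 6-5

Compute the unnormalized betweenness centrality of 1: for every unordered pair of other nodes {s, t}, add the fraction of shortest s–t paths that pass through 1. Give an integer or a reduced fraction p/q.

4

Pairs whose geodesics pass through 1 — 2–4: 1; 4–5: 1; 4–3: 1; 4–6: 1.
All other pairs contribute 0.
Summing the contributions gives betweenness(1) = 4.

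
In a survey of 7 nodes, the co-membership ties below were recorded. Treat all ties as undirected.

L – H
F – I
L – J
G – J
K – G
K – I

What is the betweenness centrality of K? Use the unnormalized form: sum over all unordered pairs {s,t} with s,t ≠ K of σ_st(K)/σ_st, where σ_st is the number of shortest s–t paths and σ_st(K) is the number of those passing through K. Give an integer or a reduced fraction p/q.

Pairs whose geodesics pass through K — H–I: 1; H–F: 1; I–L: 1; I–J: 1; I–G: 1; L–F: 1; J–F: 1; G–F: 1.
All other pairs contribute 0.
Summing the contributions gives betweenness(K) = 8.

8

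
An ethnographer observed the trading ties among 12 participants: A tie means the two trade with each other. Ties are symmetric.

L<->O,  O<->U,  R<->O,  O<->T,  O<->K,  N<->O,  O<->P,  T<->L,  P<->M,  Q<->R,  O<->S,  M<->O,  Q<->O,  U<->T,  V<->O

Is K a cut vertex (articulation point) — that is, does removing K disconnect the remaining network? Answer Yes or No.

Even without K, every remaining node can still reach every other (the residual graph is connected), so K is not a cut vertex.

No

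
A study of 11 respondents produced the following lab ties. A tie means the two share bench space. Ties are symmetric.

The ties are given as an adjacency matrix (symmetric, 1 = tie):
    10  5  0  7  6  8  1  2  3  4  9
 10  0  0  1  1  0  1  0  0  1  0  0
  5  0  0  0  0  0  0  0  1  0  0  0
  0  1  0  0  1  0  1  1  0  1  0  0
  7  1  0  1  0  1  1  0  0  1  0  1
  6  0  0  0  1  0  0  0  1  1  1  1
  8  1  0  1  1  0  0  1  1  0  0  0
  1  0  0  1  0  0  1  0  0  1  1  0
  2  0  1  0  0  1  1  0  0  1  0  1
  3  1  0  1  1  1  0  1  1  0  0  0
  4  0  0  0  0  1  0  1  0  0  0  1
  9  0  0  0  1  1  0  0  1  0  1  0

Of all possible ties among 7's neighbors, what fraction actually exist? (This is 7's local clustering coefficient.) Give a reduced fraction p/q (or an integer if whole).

7/15

7's neighbors: 0, 3, 6, 8, 9, and 10 (k = 6).
Possible neighbor pairs: C(6,2) = 15. Edges among them: 0–3, 0–8, 0–10, 3–6, 3–10, 6–9, 8–10 → e = 7.
Clustering(7) = 7/15.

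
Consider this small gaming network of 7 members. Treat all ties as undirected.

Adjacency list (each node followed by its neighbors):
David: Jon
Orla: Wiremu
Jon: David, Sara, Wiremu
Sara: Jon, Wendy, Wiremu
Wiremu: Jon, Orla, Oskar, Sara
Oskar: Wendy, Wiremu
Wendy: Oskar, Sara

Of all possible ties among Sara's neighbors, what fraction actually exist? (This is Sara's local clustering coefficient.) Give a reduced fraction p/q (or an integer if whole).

1/3

Sara's neighbors: Jon, Wendy, and Wiremu (k = 3).
Possible neighbor pairs: C(3,2) = 3. Edges among them: Jon–Wiremu → e = 1.
Clustering(Sara) = 1/3.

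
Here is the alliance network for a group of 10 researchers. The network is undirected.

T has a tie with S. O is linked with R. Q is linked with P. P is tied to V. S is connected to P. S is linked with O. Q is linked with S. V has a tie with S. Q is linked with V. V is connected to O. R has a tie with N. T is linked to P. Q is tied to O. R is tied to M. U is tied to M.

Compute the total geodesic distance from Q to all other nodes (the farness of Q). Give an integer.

Distances from Q: M:3, N:3, O:1, P:1, R:2, S:1, T:2, U:4, V:1.
Sum = 3 + 3 + 1 + 1 + 2 + 1 + 2 + 4 + 1 = 18.

18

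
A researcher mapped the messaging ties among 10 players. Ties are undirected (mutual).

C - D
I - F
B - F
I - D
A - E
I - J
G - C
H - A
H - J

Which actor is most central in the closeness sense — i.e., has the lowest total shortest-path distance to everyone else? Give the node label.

Farness (sum of distances to all others) for each node — A:31, B:33, C:29, D:23, E:39, F:25, G:37, H:25, I:19, J:21.
The smallest farness is 19, for I, so I has the highest closeness.

I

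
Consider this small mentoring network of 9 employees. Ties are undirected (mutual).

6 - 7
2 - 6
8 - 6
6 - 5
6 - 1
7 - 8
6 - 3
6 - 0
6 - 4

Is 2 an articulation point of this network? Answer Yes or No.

Even without 2, every remaining node can still reach every other (the residual graph is connected), so 2 is not a cut vertex.

No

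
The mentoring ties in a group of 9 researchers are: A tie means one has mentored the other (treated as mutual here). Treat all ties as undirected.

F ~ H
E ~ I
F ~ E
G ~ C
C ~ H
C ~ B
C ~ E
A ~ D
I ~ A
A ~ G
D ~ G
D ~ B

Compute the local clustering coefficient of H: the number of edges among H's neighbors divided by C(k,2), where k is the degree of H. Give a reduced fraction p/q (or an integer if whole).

0

H's neighbors: C and F (k = 2).
Possible neighbor pairs: C(2,2) = 1. Edges among them: none → e = 0.
Clustering(H) = 0/1.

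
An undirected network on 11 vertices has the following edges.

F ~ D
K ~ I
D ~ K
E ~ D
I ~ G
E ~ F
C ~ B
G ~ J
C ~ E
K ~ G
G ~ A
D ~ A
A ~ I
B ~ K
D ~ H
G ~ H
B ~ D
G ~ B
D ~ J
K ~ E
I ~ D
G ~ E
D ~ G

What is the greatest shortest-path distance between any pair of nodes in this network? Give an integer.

3

Eccentricity of each node (its greatest distance to any other): A:3, B:2, C:3, D:2, E:2, F:2, G:2, H:3, I:3, J:3, K:2.
The maximum eccentricity is 3, realized for instance by the pair H–C via H – D – E – C. So the diameter is 3.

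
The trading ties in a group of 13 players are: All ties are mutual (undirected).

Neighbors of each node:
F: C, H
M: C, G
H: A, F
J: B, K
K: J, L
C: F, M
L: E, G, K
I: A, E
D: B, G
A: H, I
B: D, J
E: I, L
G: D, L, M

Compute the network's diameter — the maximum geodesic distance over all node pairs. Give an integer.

Eccentricity of each node (its greatest distance to any other): A:6, B:6, C:5, D:5, E:4, F:6, G:4, H:6, I:5, J:6, K:5, L:4, M:4.
The maximum eccentricity is 6, realized for instance by the pair B–A via B – D – G – L – E – I – A. So the diameter is 6.

6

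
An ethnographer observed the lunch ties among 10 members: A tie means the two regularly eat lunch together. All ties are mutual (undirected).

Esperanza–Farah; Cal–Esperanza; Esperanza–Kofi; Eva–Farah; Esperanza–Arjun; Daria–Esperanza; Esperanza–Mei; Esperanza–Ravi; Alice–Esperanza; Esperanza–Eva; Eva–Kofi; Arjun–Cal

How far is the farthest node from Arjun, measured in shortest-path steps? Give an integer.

2

Distances from Arjun: Alice:2, Cal:1, Daria:2, Esperanza:1, Eva:2, Farah:2, Kofi:2, Mei:2, Ravi:2.
The largest is 2 (to Daria, Alice, Mei, Ravi, Farah, Eva, and Kofi), so the eccentricity of Arjun is 2.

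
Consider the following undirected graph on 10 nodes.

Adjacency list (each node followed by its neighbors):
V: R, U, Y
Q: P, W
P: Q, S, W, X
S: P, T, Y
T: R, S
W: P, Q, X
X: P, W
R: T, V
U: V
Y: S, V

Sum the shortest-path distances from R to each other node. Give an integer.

23

Distances from R: P:3, Q:4, S:2, T:1, U:2, V:1, W:4, X:4, Y:2.
Sum = 3 + 4 + 2 + 1 + 2 + 1 + 4 + 4 + 2 = 23.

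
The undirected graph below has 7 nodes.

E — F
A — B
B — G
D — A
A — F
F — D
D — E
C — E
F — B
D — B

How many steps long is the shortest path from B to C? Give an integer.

3

One shortest route is B – F – E – C, which uses 3 edges, and at distance 2 from B we only reach {E}, which does not include C. So d(B,C) = 3.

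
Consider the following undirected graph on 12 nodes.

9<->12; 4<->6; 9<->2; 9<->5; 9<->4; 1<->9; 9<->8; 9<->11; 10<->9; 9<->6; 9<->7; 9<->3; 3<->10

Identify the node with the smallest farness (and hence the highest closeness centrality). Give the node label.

Farness (sum of distances to all others) for each node — 1:21, 2:21, 3:20, 4:20, 5:21, 6:20, 7:21, 8:21, 9:11, 10:20, 11:21, 12:21.
The smallest farness is 11, for 9, so 9 has the highest closeness.

9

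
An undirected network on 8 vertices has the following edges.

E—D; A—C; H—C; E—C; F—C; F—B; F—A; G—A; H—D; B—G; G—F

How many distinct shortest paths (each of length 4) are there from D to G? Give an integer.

4

The shortest distance is 4. The length-4 paths are: D–E–C–F–G; D–H–C–F–G; D–E–C–A–G; D–H–C–A–G.
That gives 4 distinct shortest paths.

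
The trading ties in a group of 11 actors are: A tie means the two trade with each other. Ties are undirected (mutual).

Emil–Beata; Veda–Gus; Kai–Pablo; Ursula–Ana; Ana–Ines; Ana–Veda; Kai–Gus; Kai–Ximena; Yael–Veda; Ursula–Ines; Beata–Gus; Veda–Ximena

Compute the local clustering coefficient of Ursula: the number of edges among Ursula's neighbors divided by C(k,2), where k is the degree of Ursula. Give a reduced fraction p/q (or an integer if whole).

Ursula's neighbors: Ana and Ines (k = 2).
Possible neighbor pairs: C(2,2) = 1. Edges among them: Ana–Ines → e = 1.
Clustering(Ursula) = 1/1.

1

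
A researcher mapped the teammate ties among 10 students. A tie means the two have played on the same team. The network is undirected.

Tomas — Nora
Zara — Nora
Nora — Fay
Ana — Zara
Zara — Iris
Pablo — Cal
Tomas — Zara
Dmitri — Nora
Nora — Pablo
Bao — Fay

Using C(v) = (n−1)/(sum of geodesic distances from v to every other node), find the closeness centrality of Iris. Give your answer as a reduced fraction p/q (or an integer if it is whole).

3/8

Distances from Iris: Ana:2, Bao:4, Cal:4, Dmitri:3, Fay:3, Nora:2, Pablo:3, Tomas:2, Zara:1. Sum = 24.
n = 10, so closeness = 9/24 = 3/8.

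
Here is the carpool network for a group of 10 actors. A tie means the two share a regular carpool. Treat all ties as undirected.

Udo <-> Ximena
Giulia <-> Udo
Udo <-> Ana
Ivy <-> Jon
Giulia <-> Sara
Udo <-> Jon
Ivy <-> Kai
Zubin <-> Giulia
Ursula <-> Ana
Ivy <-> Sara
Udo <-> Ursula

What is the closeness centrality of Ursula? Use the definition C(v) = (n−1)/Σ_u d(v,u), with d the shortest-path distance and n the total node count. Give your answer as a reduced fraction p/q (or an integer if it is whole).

3/7

Distances from Ursula: Ana:1, Giulia:2, Ivy:3, Jon:2, Kai:4, Sara:3, Udo:1, Ximena:2, Zubin:3. Sum = 21.
n = 10, so closeness = 9/21 = 3/7.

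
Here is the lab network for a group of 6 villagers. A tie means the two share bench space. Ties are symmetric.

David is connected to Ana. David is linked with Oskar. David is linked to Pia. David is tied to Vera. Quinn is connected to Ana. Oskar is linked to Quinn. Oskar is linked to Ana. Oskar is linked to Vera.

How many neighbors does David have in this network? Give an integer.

David is directly tied to Ana, Oskar, Pia, and Vera. That is 4 neighbors, so the degree of David is 4.

4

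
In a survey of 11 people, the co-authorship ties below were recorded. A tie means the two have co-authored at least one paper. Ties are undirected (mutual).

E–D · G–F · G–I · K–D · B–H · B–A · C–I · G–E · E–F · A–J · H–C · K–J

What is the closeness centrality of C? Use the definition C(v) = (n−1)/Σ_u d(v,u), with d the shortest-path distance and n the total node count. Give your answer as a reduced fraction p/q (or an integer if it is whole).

Distances from C: A:3, B:2, D:4, E:3, F:3, G:2, H:1, I:1, J:4, K:5. Sum = 28.
n = 11, so closeness = 10/28 = 5/14.

5/14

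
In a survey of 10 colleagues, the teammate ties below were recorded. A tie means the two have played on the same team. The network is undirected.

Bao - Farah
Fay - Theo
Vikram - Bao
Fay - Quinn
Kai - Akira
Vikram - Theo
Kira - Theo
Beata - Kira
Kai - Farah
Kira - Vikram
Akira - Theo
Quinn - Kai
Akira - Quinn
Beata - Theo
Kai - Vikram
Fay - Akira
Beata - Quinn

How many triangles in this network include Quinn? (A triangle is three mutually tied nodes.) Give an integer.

Quinn's neighbors: Akira, Beata, Fay, and Kai.
Neighbor pairs that are themselves tied: Quinn–Akira–Fay; Quinn–Akira–Kai. Each forms one triangle with Quinn, for 2 in total.

2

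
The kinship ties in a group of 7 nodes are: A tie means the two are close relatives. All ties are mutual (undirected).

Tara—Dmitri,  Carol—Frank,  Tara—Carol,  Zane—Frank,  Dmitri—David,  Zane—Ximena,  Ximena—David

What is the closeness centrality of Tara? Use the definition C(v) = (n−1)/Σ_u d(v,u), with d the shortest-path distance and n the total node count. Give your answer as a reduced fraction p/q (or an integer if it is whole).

1/2

Distances from Tara: Carol:1, David:2, Dmitri:1, Frank:2, Ximena:3, Zane:3. Sum = 12.
n = 7, so closeness = 6/12 = 1/2.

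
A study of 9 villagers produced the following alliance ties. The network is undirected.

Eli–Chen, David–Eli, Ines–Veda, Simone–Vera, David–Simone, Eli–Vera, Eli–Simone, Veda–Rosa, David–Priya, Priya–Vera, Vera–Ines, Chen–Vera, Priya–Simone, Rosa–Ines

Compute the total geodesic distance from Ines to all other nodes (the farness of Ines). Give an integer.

Distances from Ines: Chen:2, David:3, Eli:2, Priya:2, Rosa:1, Simone:2, Veda:1, Vera:1.
Sum = 2 + 3 + 2 + 2 + 1 + 2 + 1 + 1 = 14.

14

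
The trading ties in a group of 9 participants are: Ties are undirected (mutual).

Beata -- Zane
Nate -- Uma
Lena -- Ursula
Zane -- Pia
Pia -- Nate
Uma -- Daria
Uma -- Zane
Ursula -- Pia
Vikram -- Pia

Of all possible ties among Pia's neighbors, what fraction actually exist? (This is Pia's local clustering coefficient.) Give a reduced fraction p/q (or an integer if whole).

Pia's neighbors: Nate, Ursula, Vikram, and Zane (k = 4).
Possible neighbor pairs: C(4,2) = 6. Edges among them: none → e = 0.
Clustering(Pia) = 0/6 = 0.

0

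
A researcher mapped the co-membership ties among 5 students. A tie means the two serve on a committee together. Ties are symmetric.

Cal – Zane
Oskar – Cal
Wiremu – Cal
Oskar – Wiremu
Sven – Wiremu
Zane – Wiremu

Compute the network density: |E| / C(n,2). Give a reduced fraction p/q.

3/5

There are 6 edges and 5 nodes, so the maximum possible is C(5,2) = 10.
Density = 6/10 = 3/5.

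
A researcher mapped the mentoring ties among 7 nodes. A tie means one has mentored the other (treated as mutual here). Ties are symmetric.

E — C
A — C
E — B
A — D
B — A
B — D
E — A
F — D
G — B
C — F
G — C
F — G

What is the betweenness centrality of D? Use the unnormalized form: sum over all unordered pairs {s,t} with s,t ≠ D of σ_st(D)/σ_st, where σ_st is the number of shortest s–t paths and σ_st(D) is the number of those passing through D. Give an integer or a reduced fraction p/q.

1

Pairs whose geodesics pass through D — F–B: 1/2; F–A: 1/2.
All other pairs contribute 0.
Summing the contributions gives betweenness(D) = 1.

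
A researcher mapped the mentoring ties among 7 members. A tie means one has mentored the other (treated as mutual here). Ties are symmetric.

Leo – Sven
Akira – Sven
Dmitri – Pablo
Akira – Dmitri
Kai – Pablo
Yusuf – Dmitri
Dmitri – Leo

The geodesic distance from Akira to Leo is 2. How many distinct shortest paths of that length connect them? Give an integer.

2

The shortest distance is 2. The length-2 paths are: Akira–Dmitri–Leo; Akira–Sven–Leo.
That gives 2 distinct shortest paths.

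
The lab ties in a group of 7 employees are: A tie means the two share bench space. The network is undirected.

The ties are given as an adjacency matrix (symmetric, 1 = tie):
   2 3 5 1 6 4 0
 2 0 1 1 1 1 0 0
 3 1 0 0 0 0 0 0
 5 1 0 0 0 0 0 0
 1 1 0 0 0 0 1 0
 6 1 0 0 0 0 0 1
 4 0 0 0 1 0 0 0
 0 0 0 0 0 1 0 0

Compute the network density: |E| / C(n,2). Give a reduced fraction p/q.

There are 6 edges and 7 nodes, so the maximum possible is C(7,2) = 21.
Density = 6/21 = 2/7.

2/7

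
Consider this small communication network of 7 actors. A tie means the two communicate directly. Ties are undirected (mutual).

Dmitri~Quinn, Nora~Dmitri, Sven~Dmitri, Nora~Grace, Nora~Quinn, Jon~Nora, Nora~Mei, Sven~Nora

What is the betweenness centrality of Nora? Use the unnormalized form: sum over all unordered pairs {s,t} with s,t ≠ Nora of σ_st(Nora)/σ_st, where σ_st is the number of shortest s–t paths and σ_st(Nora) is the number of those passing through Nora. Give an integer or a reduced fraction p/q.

Pairs whose geodesics pass through Nora — Jon–Sven: 1; Jon–Dmitri: 1; Jon–Quinn: 1; Jon–Mei: 1; Jon–Grace: 1; Sven–Quinn: 1/2; Sven–Mei: 1; Sven–Grace: 1; Dmitri–Mei: 1; Dmitri–Grace: 1; Quinn–Mei: 1; Quinn–Grace: 1; Mei–Grace: 1.
All other pairs contribute 0.
Summing the contributions gives betweenness(Nora) = 25/2.

25/2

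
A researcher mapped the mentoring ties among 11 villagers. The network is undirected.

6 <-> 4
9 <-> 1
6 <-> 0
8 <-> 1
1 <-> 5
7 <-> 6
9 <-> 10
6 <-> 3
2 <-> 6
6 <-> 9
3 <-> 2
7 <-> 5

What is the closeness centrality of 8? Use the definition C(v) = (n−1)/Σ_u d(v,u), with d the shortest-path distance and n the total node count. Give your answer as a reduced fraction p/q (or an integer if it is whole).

Distances from 8: 0:4, 1:1, 2:4, 3:4, 4:4, 5:2, 6:3, 7:3, 9:2, 10:3. Sum = 30.
n = 11, so closeness = 10/30 = 1/3.

1/3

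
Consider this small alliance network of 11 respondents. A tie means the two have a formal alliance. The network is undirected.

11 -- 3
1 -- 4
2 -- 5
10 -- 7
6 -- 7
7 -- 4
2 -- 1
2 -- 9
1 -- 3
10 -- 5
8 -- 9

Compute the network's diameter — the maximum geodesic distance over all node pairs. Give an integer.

Eccentricity of each node (its greatest distance to any other): 1:3, 2:4, 3:4, 4:4, 5:4, 6:6, 7:5, 8:6, 9:5, 10:5, 11:5.
The maximum eccentricity is 6, realized for instance by the pair 6–8 via 6 – 7 – 10 – 5 – 2 – 9 – 8. So the diameter is 6.

6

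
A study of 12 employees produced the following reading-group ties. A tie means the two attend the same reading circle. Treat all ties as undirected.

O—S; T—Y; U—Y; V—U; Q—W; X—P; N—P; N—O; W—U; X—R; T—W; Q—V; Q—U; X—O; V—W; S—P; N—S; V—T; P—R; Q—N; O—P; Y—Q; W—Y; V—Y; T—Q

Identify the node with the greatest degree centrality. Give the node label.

Q

Degrees — N:4, O:4, P:5, Q:6, R:2, S:3, T:4, U:4, V:5, W:5, X:3, Y:5.
The maximum is 6, attained only by Q.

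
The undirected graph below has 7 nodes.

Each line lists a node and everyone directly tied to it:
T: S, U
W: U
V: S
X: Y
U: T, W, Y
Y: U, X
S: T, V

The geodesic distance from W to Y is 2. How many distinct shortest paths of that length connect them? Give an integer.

The shortest distance is 2, and the only length-2 path is W–U–Y. So there is exactly 1 shortest path.

1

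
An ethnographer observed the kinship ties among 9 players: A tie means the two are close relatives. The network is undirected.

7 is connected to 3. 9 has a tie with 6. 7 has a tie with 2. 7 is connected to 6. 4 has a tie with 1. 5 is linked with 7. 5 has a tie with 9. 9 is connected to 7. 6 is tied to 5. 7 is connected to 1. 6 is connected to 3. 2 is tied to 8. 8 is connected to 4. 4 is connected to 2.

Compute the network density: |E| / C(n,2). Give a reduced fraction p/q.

7/18

There are 14 edges and 9 nodes, so the maximum possible is C(9,2) = 36.
Density = 14/36 = 7/18.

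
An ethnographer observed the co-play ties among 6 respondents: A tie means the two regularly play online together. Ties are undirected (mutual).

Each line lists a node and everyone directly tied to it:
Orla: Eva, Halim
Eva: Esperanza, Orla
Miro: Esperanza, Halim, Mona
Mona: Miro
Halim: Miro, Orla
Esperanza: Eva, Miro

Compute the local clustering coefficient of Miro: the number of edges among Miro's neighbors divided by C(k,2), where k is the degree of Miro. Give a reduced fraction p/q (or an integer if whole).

Miro's neighbors: Esperanza, Halim, and Mona (k = 3).
Possible neighbor pairs: C(3,2) = 3. Edges among them: none → e = 0.
Clustering(Miro) = 0/3 = 0.

0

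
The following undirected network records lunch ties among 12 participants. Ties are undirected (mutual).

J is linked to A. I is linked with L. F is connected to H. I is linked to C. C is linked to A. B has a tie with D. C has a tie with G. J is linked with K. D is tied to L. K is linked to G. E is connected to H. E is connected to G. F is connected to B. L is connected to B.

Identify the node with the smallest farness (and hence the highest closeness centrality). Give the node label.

Farness (sum of distances to all others) for each node — A:31, B:31, C:24, D:34, E:28, F:32, G:25, H:30, I:26, J:35, K:32, L:28.
The smallest farness is 24, for C, so C has the highest closeness.

C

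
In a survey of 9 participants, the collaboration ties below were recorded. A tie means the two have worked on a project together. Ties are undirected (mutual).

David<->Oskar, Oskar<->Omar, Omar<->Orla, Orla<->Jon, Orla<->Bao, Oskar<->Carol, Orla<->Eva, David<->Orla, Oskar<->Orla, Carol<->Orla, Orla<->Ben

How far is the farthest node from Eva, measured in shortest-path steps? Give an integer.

Distances from Eva: Bao:2, Ben:2, Carol:2, David:2, Jon:2, Omar:2, Orla:1, Oskar:2.
The largest is 2 (to Carol, David, Omar, Jon, Ben, Bao, and Oskar), so the eccentricity of Eva is 2.

2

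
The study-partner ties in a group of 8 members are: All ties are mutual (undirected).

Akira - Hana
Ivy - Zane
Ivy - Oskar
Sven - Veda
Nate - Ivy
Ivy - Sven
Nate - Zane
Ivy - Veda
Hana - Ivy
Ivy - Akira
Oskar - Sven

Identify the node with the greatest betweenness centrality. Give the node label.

Ivy

Unnormalized betweenness of each node: Akira:0, Hana:0, Ivy:33/2, Nate:0, Oskar:0, Sven:1/2, Veda:0, Zane:0.
Ivy has the largest value, 33/2, making it the main broker — the node through which the most shortest paths run.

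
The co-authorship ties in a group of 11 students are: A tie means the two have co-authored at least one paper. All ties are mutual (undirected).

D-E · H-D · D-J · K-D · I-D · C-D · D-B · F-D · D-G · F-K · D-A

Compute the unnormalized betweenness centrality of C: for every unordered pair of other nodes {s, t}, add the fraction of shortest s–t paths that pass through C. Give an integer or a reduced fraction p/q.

No shortest path between any pair of other nodes passes through C.
Summing the contributions gives betweenness(C) = 0.

0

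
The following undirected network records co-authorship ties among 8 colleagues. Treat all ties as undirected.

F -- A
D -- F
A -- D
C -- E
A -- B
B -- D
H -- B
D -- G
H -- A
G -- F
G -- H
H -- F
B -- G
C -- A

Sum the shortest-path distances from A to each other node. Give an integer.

9

Distances from A: B:1, C:1, D:1, E:2, F:1, G:2, H:1.
Sum = 1 + 1 + 1 + 2 + 1 + 2 + 1 = 9.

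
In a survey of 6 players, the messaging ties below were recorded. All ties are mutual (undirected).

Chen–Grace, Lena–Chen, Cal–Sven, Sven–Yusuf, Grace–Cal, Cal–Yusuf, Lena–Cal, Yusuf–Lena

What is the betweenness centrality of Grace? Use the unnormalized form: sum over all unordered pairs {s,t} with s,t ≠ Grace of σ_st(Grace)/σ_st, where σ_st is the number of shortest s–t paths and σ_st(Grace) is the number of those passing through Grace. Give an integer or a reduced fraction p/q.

Pairs whose geodesics pass through Grace — Sven–Chen: 1/3; Chen–Cal: 1/2.
All other pairs contribute 0.
Summing the contributions gives betweenness(Grace) = 5/6.

5/6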